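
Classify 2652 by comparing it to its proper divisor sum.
abundant

Proper divisors of 2652: sum = 1 + 2 + 3 + 4 + 6 + 12 + 13 + 17 + ... + 442 + 663 + 884 + 1326 (23 divisors) = 4404
Since 4404 > 2652, 2652 is abundant.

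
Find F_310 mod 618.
413

Matrix identity: Q^n = [[F_(n+1), F_n], [F_n, F_(n-1)]] with Q = [[1,1],[1,0]].
n = 310 = 100110110₂. Square-and-multiply, entries mod 618:
Q^1 = [[1,1],[1,0]]
Q^2 = (Q^1)² = [[2,1],[1,1]]
Q^4 = (Q^2)² = [[5,3],[3,2]]
Q^9 = (Q^4)²·Q = [[55,34],[34,21]]
Q^19 = (Q^9)²·Q = [[585,473],[473,112]]
Q^38 = (Q^19)² = [[484,287],[287,197]]
Q^77 = (Q^38)²·Q = [[368,209],[209,159]]
Q^155 = (Q^77)²·Q = [[24,503],[503,139]]
Q^310 = (Q^155)² = [[205,413],[413,410]]
F_310 mod 618 = Q^310[0][1] = 413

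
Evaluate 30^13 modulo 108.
0

Repeated squaring. Binary of 13 = 1101.
30^1 ≡ 30 (mod 108); 30^2 ≡ 36 (mod 108); 30^4 ≡ 0 (mod 108); 30^8 ≡ 0 (mod 108)
30^13 = 30^1 × 30^4 × 30^8 ≡ 0 (mod 108)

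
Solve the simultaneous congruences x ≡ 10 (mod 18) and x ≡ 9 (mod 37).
46

Using Chinese Remainder Theorem:
M = 18 × 37 = 666
M1 = 37, M2 = 18
y1 = 37^(-1) mod 18 = 1
y2 = 18^(-1) mod 37 = 35
x = (10×37×1 + 9×18×35) mod 666 = 46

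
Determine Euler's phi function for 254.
126

254 = 2 × 127
φ(n) = n × ∏(1 - 1/p) for each prime p dividing n
φ(254) = 254 × (1 - 1/2) × (1 - 1/127) = 126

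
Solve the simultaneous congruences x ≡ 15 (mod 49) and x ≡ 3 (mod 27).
1191

Using Chinese Remainder Theorem:
M = 49 × 27 = 1323
M1 = 27, M2 = 49
y1 = 27^(-1) mod 49 = 20
y2 = 49^(-1) mod 27 = 16
x = (15×27×20 + 3×49×16) mod 1323 = 1191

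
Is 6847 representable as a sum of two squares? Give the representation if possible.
Not possible

Factorization: 6847 = 41 × 167
By Fermat: n is sum of two squares iff every prime p ≡ 3 (mod 4) appears to even power.
Prime(s) ≡ 3 (mod 4) with odd exponent: [(167, 1)]
Therefore 6847 cannot be expressed as a² + b².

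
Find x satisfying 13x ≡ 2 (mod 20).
x ≡ 14 (mod 20)

gcd(13, 20) = 1, which divides 2, so solutions exist.
Find 13^(-1) mod 20 by the extended Euclidean algorithm:
20 = 1 × 13 + 7  ⟹  7 = (1)·20 + (-1)·13
13 = 1 × 7 + 6  ⟹  6 = (-1)·20 + (2)·13
7 = 1 × 6 + 1  ⟹  1 = (2)·20 + (-3)·13
So (-3)·13 ≡ 1 (mod 20), i.e. 13^(-1) ≡ -3 ≡ 17 (mod 20).
x ≡ 17 × 2 = 34 ≡ 14 (mod 20).
Check: 13 × 14 = 182 ≡ 2 (mod 20).
Unique solution: x ≡ 14 (mod 20)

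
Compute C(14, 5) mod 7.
0

Using Lucas' theorem:
Write n=14 and k=5 in base 7:
n in base 7: [2, 0]
k in base 7: [0, 5]
C(14,5) mod 7 = ∏ C(n_i, k_i) mod 7
Digit binomials (mod 7): C(2,0) = 1; C(0,5) = 0 (k_i > n_i)
Product: 1 × 0 = 0 ≡ 0 (mod 7)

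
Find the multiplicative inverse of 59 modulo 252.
47

gcd(59, 252) = 1, so the inverse exists.
Extended Euclidean algorithm on (252, 59):
252 = 4 × 59 + 16  ⟹  16 = (1)·252 + (-4)·59
59 = 3 × 16 + 11  ⟹  11 = (-3)·252 + (13)·59
16 = 1 × 11 + 5  ⟹  5 = (4)·252 + (-17)·59
11 = 2 × 5 + 1  ⟹  1 = (-11)·252 + (47)·59
So (47)·59 ≡ 1 (mod 252), i.e. 59^(-1) ≡ 47 (mod 252).
Check: 59 × 47 = 2773 ≡ 1 (mod 252)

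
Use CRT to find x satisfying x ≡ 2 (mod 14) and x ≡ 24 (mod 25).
324

Using Chinese Remainder Theorem:
M = 14 × 25 = 350
M1 = 25, M2 = 14
y1 = 25^(-1) mod 14 = 9
y2 = 14^(-1) mod 25 = 9
x = (2×25×9 + 24×14×9) mod 350 = 324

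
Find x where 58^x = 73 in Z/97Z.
68

Baby-step giant-step with step n = ⌈√97⌉ = 10.
Baby steps 58^j mod 97 (j:value) for j=0..9: 0:1, 1:58, 2:66, 3:45, 4:88, 5:60, 6:85, 7:80, 8:81, 9:42.
Giant-step multiplier: 58^(-10) ≡ 58^(96-10) = 58^86 ≡ 53 (mod 97).
Giant steps γ_i = 73·53^i mod 97: γ_0=73, γ_1=86, γ_2=96, γ_3=44, γ_4=4, γ_5=18, γ_6=81 (in table at j=8).
x = i·n + j = 6·10 + 8 = 68.
Check: 58^68 ≡ 73 (mod 97).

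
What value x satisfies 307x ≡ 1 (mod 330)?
43

gcd(307, 330) = 1, so the inverse exists.
Extended Euclidean algorithm on (330, 307):
330 = 1 × 307 + 23  ⟹  23 = (1)·330 + (-1)·307
307 = 13 × 23 + 8  ⟹  8 = (-13)·330 + (14)·307
23 = 2 × 8 + 7  ⟹  7 = (27)·330 + (-29)·307
8 = 1 × 7 + 1  ⟹  1 = (-40)·330 + (43)·307
So (43)·307 ≡ 1 (mod 330), i.e. 307^(-1) ≡ 43 (mod 330).
Check: 307 × 43 = 13201 ≡ 1 (mod 330)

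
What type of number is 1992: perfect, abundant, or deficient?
abundant

Proper divisors of 1992: sum = 1 + 2 + 3 + 4 + 6 + 8 + 12 + 24 + 83 + 166 + 249 + 332 + 498 + 664 + 996 = 3048
Since 3048 > 1992, 1992 is abundant.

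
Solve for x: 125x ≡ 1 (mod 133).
83

gcd(125, 133) = 1, so the inverse exists.
Extended Euclidean algorithm on (133, 125):
133 = 1 × 125 + 8  ⟹  8 = (1)·133 + (-1)·125
125 = 15 × 8 + 5  ⟹  5 = (-15)·133 + (16)·125
8 = 1 × 5 + 3  ⟹  3 = (16)·133 + (-17)·125
5 = 1 × 3 + 2  ⟹  2 = (-31)·133 + (33)·125
3 = 1 × 2 + 1  ⟹  1 = (47)·133 + (-50)·125
So (-50)·125 ≡ 1 (mod 133), i.e. 125^(-1) ≡ -50 ≡ 83 (mod 133).
Check: 125 × 83 = 10375 ≡ 1 (mod 133)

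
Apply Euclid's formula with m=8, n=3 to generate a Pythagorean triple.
(55, 48, 73)

Euclid's formula: a = m² - n², b = 2mn, c = m² + n²
m = 8, n = 3
a = 8² - 3² = 64 - 9 = 55
b = 2 × 8 × 3 = 48
c = 8² + 3² = 64 + 9 = 73
Verification: 55² + 48² = 3025 + 2304 = 5329 = 73² ✓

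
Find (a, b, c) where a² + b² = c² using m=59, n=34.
(2325, 4012, 4637)

Euclid's formula: a = m² - n², b = 2mn, c = m² + n²
m = 59, n = 34
a = 59² - 34² = 3481 - 1156 = 2325
b = 2 × 59 × 34 = 4012
c = 59² + 34² = 3481 + 1156 = 4637
Verification: 2325² + 4012² = 5405625 + 16096144 = 21501769 = 4637² ✓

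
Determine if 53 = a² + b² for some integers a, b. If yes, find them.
2² + 7² (a=2, b=7)

Factorization: 53 = 53
By Fermat: n is sum of two squares iff every prime p ≡ 3 (mod 4) appears to even power.
All primes ≡ 3 (mod 4) appear to even power.
Search a = 0, 1, 2, … for 53 - a² a perfect square: first hit at a = 2: 53 - 4 = 49 = 7².
53 = 2² + 7² = 4 + 49 ✓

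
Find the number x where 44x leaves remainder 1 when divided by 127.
26

gcd(44, 127) = 1, so the inverse exists.
Extended Euclidean algorithm on (127, 44):
127 = 2 × 44 + 39  ⟹  39 = (1)·127 + (-2)·44
44 = 1 × 39 + 5  ⟹  5 = (-1)·127 + (3)·44
39 = 7 × 5 + 4  ⟹  4 = (8)·127 + (-23)·44
5 = 1 × 4 + 1  ⟹  1 = (-9)·127 + (26)·44
So (26)·44 ≡ 1 (mod 127), i.e. 44^(-1) ≡ 26 (mod 127).
Check: 44 × 26 = 1144 ≡ 1 (mod 127)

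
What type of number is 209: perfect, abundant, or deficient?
deficient

Proper divisors of 209: sum = 1 + 11 + 19 = 31
Since 31 < 209, 209 is deficient.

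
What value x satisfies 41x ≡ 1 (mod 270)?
191

gcd(41, 270) = 1, so the inverse exists.
Extended Euclidean algorithm on (270, 41):
270 = 6 × 41 + 24  ⟹  24 = (1)·270 + (-6)·41
41 = 1 × 24 + 17  ⟹  17 = (-1)·270 + (7)·41
24 = 1 × 17 + 7  ⟹  7 = (2)·270 + (-13)·41
17 = 2 × 7 + 3  ⟹  3 = (-5)·270 + (33)·41
7 = 2 × 3 + 1  ⟹  1 = (12)·270 + (-79)·41
So (-79)·41 ≡ 1 (mod 270), i.e. 41^(-1) ≡ -79 ≡ 191 (mod 270).
Check: 41 × 191 = 7831 ≡ 1 (mod 270)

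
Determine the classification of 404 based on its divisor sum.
deficient

Proper divisors of 404: sum = 1 + 2 + 4 + 101 + 202 = 310
Since 310 < 404, 404 is deficient.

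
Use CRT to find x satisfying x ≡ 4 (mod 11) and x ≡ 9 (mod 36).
81

Using Chinese Remainder Theorem:
M = 11 × 36 = 396
M1 = 36, M2 = 11
y1 = 36^(-1) mod 11 = 4
y2 = 11^(-1) mod 36 = 23
x = (4×36×4 + 9×11×23) mod 396 = 81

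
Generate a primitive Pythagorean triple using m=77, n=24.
(5353, 3696, 6505)

Euclid's formula: a = m² - n², b = 2mn, c = m² + n²
m = 77, n = 24
a = 77² - 24² = 5929 - 576 = 5353
b = 2 × 77 × 24 = 3696
c = 77² + 24² = 5929 + 576 = 6505
Verification: 5353² + 3696² = 28654609 + 13660416 = 42315025 = 6505² ✓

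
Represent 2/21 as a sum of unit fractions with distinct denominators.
1/11 + 1/231

Greedy algorithm:
2/21: ceiling(21/2) = 11, use 1/11
1/231: ceiling(231/1) = 231, use 1/231
Result: 2/21 = 1/11 + 1/231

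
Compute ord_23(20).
22

23 is prime, so ord(20) divides φ(23) = 22.
Divisors of 22: 1, 2, 11, 22.
Repeated squaring: 20^1 ≡ 20, 20^2 ≡ 9, 20^4 ≡ 12, 20^8 ≡ 6, 20^16 ≡ 13 (mod 23).
Test 20^d mod 23 for each divisor d in increasing order:
20^1 ≡ 20
20^2 ≡ 9
20^11 = 20^8·20^2·20^1 ≡ 22
20^22 = 20^16·20^4·20^2 ≡ 1  ← first divisor giving 1
The order is 22.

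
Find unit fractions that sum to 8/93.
1/12 + 1/372

Greedy algorithm:
8/93: ceiling(93/8) = 12, use 1/12
1/372: ceiling(372/1) = 372, use 1/372
Result: 8/93 = 1/12 + 1/372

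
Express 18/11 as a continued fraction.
[1; 1, 1, 1, 3]

Euclidean algorithm steps:
18 = 1 × 11 + 7
11 = 1 × 7 + 4
7 = 1 × 4 + 3
4 = 1 × 3 + 1
3 = 3 × 1 + 0
Continued fraction: [1; 1, 1, 1, 3]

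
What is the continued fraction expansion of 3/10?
[0; 3, 3]

Euclidean algorithm steps:
3 = 0 × 10 + 3
10 = 3 × 3 + 1
3 = 3 × 1 + 0
Continued fraction: [0; 3, 3]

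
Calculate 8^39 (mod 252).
8

Repeated squaring. Binary of 39 = 100111.
8^1 ≡ 8 (mod 252); 8^2 ≡ 64 (mod 252); 8^4 ≡ 64 (mod 252); 8^8 ≡ 64 (mod 252); 8^16 ≡ 64 (mod 252); 8^32 ≡ 64 (mod 252)
8^39 = 8^1 × 8^2 × 8^4 × 8^32 ≡ 8 (mod 252)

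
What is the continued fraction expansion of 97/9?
[10; 1, 3, 2]

Euclidean algorithm steps:
97 = 10 × 9 + 7
9 = 1 × 7 + 2
7 = 3 × 2 + 1
2 = 2 × 1 + 0
Continued fraction: [10; 1, 3, 2]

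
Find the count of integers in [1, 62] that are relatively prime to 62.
30

62 = 2 × 31
φ(n) = n × ∏(1 - 1/p) for each prime p dividing n
φ(62) = 62 × (1 - 1/2) × (1 - 1/31) = 30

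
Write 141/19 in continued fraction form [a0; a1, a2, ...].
[7; 2, 2, 1, 2]

Euclidean algorithm steps:
141 = 7 × 19 + 8
19 = 2 × 8 + 3
8 = 2 × 3 + 2
3 = 1 × 2 + 1
2 = 2 × 1 + 0
Continued fraction: [7; 2, 2, 1, 2]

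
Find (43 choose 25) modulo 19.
0

Using Lucas' theorem:
Write n=43 and k=25 in base 19:
n in base 19: [2, 5]
k in base 19: [1, 6]
C(43,25) mod 19 = ∏ C(n_i, k_i) mod 19
Digit binomials (mod 19): C(2,1) = 2; C(5,6) = 0 (k_i > n_i)
Product: 2 × 0 = 0 ≡ 0 (mod 19)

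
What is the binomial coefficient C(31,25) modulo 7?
0

Using Lucas' theorem:
Write n=31 and k=25 in base 7:
n in base 7: [4, 3]
k in base 7: [3, 4]
C(31,25) mod 7 = ∏ C(n_i, k_i) mod 7
Digit binomials (mod 7): C(4,3) = 4; C(3,4) = 0 (k_i > n_i)
Product: 4 × 0 = 0 ≡ 0 (mod 7)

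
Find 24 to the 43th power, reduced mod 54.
0

Repeated squaring. Binary of 43 = 101011.
24^1 ≡ 24 (mod 54); 24^2 ≡ 36 (mod 54); 24^4 ≡ 0 (mod 54); 24^8 ≡ 0 (mod 54); 24^16 ≡ 0 (mod 54); 24^32 ≡ 0 (mod 54)
24^43 = 24^1 × 24^2 × 24^8 × 24^32 ≡ 0 (mod 54)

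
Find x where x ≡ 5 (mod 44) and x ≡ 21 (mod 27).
885

Using Chinese Remainder Theorem:
M = 44 × 27 = 1188
M1 = 27, M2 = 44
y1 = 27^(-1) mod 44 = 31
y2 = 44^(-1) mod 27 = 8
x = (5×27×31 + 21×44×8) mod 1188 = 885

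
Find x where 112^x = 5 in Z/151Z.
146

Baby-step giant-step with step n = ⌈√151⌉ = 13.
Baby steps 112^j mod 151 (j:value) for j=0..12: 0:1, 1:112, 2:11, 3:24, 4:121, 5:113, 6:123, 7:35, 8:145, 9:83, 10:85, 11:7, 12:29.
Giant-step multiplier: 112^(-13) ≡ 112^(150-13) = 112^137 ≡ 51 (mod 151).
Giant steps γ_i = 5·51^i mod 151: γ_0=5, γ_1=104, γ_2=19, γ_3=63, γ_4=42, γ_5=28, γ_6=69, γ_7=46, γ_8=81, γ_9=54, γ_10=36, γ_11=24 (in table at j=3).
x = i·n + j = 11·13 + 3 = 146.
Check: 112^146 ≡ 5 (mod 151).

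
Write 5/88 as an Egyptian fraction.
1/18 + 1/792

Greedy algorithm:
5/88: ceiling(88/5) = 18, use 1/18
1/792: ceiling(792/1) = 792, use 1/792
Result: 5/88 = 1/18 + 1/792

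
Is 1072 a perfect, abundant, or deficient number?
deficient

Proper divisors of 1072: sum = 1 + 2 + 4 + 8 + 16 + 67 + 134 + 268 + 536 = 1036
Since 1036 < 1072, 1072 is deficient.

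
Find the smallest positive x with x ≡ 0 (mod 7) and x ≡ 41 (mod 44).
217

Using Chinese Remainder Theorem:
M = 7 × 44 = 308
M1 = 44, M2 = 7
y1 = 44^(-1) mod 7 = 4
y2 = 7^(-1) mod 44 = 19
x = (0×44×4 + 41×7×19) mod 308 = 217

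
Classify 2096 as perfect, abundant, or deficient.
deficient

Proper divisors of 2096: sum = 1 + 2 + 4 + 8 + 16 + 131 + 262 + 524 + 1048 = 1996
Since 1996 < 2096, 2096 is deficient.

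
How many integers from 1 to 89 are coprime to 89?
88

89 = 89
φ(n) = n × ∏(1 - 1/p) for each prime p dividing n
φ(89) = 89 × (1 - 1/89) = 88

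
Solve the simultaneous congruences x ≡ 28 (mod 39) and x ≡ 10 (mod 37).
1120

Using Chinese Remainder Theorem:
M = 39 × 37 = 1443
M1 = 37, M2 = 39
y1 = 37^(-1) mod 39 = 19
y2 = 39^(-1) mod 37 = 19
x = (28×37×19 + 10×39×19) mod 1443 = 1120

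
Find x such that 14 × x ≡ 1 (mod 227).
146

gcd(14, 227) = 1, so the inverse exists.
Extended Euclidean algorithm on (227, 14):
227 = 16 × 14 + 3  ⟹  3 = (1)·227 + (-16)·14
14 = 4 × 3 + 2  ⟹  2 = (-4)·227 + (65)·14
3 = 1 × 2 + 1  ⟹  1 = (5)·227 + (-81)·14
So (-81)·14 ≡ 1 (mod 227), i.e. 14^(-1) ≡ -81 ≡ 146 (mod 227).
Check: 14 × 146 = 2044 ≡ 1 (mod 227)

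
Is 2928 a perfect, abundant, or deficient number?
abundant

Proper divisors of 2928: sum = 1 + 2 + 3 + 4 + 6 + 8 + 12 + 16 + ... + 488 + 732 + 976 + 1464 (19 divisors) = 4760
Since 4760 > 2928, 2928 is abundant.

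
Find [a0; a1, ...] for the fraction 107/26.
[4; 8, 1, 2]

Euclidean algorithm steps:
107 = 4 × 26 + 3
26 = 8 × 3 + 2
3 = 1 × 2 + 1
2 = 2 × 1 + 0
Continued fraction: [4; 8, 1, 2]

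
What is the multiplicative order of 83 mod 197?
14

197 is prime, so ord(83) divides φ(197) = 196.
Divisors of 196: 1, 2, 4, 7, 14, 28, 49, 98, 196.
Repeated squaring: 83^1 ≡ 83, 83^2 ≡ 191, 83^4 ≡ 36, 83^8 ≡ 114, 83^16 ≡ 191, 83^32 ≡ 36, 83^64 ≡ 114, 83^128 ≡ 191 (mod 197).
Test 83^d mod 197 for each divisor d in increasing order:
83^1 ≡ 83
83^2 ≡ 191
83^4 ≡ 36
83^7 = 83^4·83^2·83^1 ≡ 196
83^14 = 83^8·83^4·83^2 ≡ 1  ← first divisor giving 1
The order is 14.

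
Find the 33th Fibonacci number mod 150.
28

Matrix identity: Q^n = [[F_(n+1), F_n], [F_n, F_(n-1)]] with Q = [[1,1],[1,0]].
n = 33 = 100001₂. Square-and-multiply, entries mod 150:
Q^1 = [[1,1],[1,0]]
Q^2 = (Q^1)² = [[2,1],[1,1]]
Q^4 = (Q^2)² = [[5,3],[3,2]]
Q^8 = (Q^4)² = [[34,21],[21,13]]
Q^16 = (Q^8)² = [[97,87],[87,10]]
Q^33 = (Q^16)²·Q = [[37,28],[28,9]]
F_33 mod 150 = Q^33[0][1] = 28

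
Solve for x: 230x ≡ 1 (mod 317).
51

gcd(230, 317) = 1, so the inverse exists.
Extended Euclidean algorithm on (317, 230):
317 = 1 × 230 + 87  ⟹  87 = (1)·317 + (-1)·230
230 = 2 × 87 + 56  ⟹  56 = (-2)·317 + (3)·230
87 = 1 × 56 + 31  ⟹  31 = (3)·317 + (-4)·230
56 = 1 × 31 + 25  ⟹  25 = (-5)·317 + (7)·230
31 = 1 × 25 + 6  ⟹  6 = (8)·317 + (-11)·230
25 = 4 × 6 + 1  ⟹  1 = (-37)·317 + (51)·230
So (51)·230 ≡ 1 (mod 317), i.e. 230^(-1) ≡ 51 (mod 317).
Check: 230 × 51 = 11730 ≡ 1 (mod 317)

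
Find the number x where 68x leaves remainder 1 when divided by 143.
61

gcd(68, 143) = 1, so the inverse exists.
Extended Euclidean algorithm on (143, 68):
143 = 2 × 68 + 7  ⟹  7 = (1)·143 + (-2)·68
68 = 9 × 7 + 5  ⟹  5 = (-9)·143 + (19)·68
7 = 1 × 5 + 2  ⟹  2 = (10)·143 + (-21)·68
5 = 2 × 2 + 1  ⟹  1 = (-29)·143 + (61)·68
So (61)·68 ≡ 1 (mod 143), i.e. 68^(-1) ≡ 61 (mod 143).
Check: 68 × 61 = 4148 ≡ 1 (mod 143)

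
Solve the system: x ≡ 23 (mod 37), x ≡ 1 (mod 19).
134

Using Chinese Remainder Theorem:
M = 37 × 19 = 703
M1 = 19, M2 = 37
y1 = 19^(-1) mod 37 = 2
y2 = 37^(-1) mod 19 = 18
x = (23×19×2 + 1×37×18) mod 703 = 134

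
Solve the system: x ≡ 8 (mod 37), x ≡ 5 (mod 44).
489

Using Chinese Remainder Theorem:
M = 37 × 44 = 1628
M1 = 44, M2 = 37
y1 = 44^(-1) mod 37 = 16
y2 = 37^(-1) mod 44 = 25
x = (8×44×16 + 5×37×25) mod 1628 = 489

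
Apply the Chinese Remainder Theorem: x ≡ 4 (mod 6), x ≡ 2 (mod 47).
190

Using Chinese Remainder Theorem:
M = 6 × 47 = 282
M1 = 47, M2 = 6
y1 = 47^(-1) mod 6 = 5
y2 = 6^(-1) mod 47 = 8
x = (4×47×5 + 2×6×8) mod 282 = 190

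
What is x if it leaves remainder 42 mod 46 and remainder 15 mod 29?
1146

Using Chinese Remainder Theorem:
M = 46 × 29 = 1334
M1 = 29, M2 = 46
y1 = 29^(-1) mod 46 = 27
y2 = 46^(-1) mod 29 = 12
x = (42×29×27 + 15×46×12) mod 1334 = 1146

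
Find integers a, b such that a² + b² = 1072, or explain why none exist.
Not possible

Factorization: 1072 = 2^4 × 67
By Fermat: n is sum of two squares iff every prime p ≡ 3 (mod 4) appears to even power.
Prime(s) ≡ 3 (mod 4) with odd exponent: [(67, 1)]
Therefore 1072 cannot be expressed as a² + b².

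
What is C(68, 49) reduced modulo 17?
0

Using Lucas' theorem:
Write n=68 and k=49 in base 17:
n in base 17: [4, 0]
k in base 17: [2, 15]
C(68,49) mod 17 = ∏ C(n_i, k_i) mod 17
Digit binomials (mod 17): C(4,2) = 6; C(0,15) = 0 (k_i > n_i)
Product: 6 × 0 = 0 ≡ 0 (mod 17)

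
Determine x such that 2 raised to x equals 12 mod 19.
15

Baby-step giant-step with step n = ⌈√19⌉ = 5.
Baby steps 2^j mod 19 (j:value) for j=0..4: 0:1, 1:2, 2:4, 3:8, 4:16.
Giant-step multiplier: 2^(-5) ≡ 2^(18-5) = 2^13 ≡ 3 (mod 19).
Giant steps γ_i = 12·3^i mod 19: γ_0=12, γ_1=17, γ_2=13, γ_3=1 (in table at j=0).
x = i·n + j = 3·5 + 0 = 15.
Check: 2^15 ≡ 12 (mod 19).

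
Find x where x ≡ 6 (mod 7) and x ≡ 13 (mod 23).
13

Using Chinese Remainder Theorem:
M = 7 × 23 = 161
M1 = 23, M2 = 7
y1 = 23^(-1) mod 7 = 4
y2 = 7^(-1) mod 23 = 10
x = (6×23×4 + 13×7×10) mod 161 = 13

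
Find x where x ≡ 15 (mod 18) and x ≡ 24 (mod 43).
411

Using Chinese Remainder Theorem:
M = 18 × 43 = 774
M1 = 43, M2 = 18
y1 = 43^(-1) mod 18 = 13
y2 = 18^(-1) mod 43 = 12
x = (15×43×13 + 24×18×12) mod 774 = 411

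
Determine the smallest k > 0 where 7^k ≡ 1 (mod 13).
12

13 is prime, so ord(7) divides φ(13) = 12.
Divisors of 12: 1, 2, 3, 4, 6, 12.
Repeated squaring: 7^1 ≡ 7, 7^2 ≡ 10, 7^4 ≡ 9, 7^8 ≡ 3 (mod 13).
Test 7^d mod 13 for each divisor d in increasing order:
7^1 ≡ 7
7^2 ≡ 10
7^3 = 7^2·7^1 ≡ 5
7^4 ≡ 9
7^6 = 7^4·7^2 ≡ 12
7^12 = 7^8·7^4 ≡ 1  ← first divisor giving 1
The order is 12.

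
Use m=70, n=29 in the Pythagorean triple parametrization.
(4059, 4060, 5741)

Euclid's formula: a = m² - n², b = 2mn, c = m² + n²
m = 70, n = 29
a = 70² - 29² = 4900 - 841 = 4059
b = 2 × 70 × 29 = 4060
c = 70² + 29² = 4900 + 841 = 5741
Verification: 4059² + 4060² = 16475481 + 16483600 = 32959081 = 5741² ✓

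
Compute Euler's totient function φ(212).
104

212 = 2^2 × 53
φ(n) = n × ∏(1 - 1/p) for each prime p dividing n
φ(212) = 212 × (1 - 1/2) × (1 - 1/53) = 104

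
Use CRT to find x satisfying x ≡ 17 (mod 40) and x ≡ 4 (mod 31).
97

Using Chinese Remainder Theorem:
M = 40 × 31 = 1240
M1 = 31, M2 = 40
y1 = 31^(-1) mod 40 = 31
y2 = 40^(-1) mod 31 = 7
x = (17×31×31 + 4×40×7) mod 1240 = 97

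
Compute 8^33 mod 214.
158

Repeated squaring. Binary of 33 = 100001.
8^1 ≡ 8 (mod 214); 8^2 ≡ 64 (mod 214); 8^4 ≡ 30 (mod 214); 8^8 ≡ 44 (mod 214); 8^16 ≡ 10 (mod 214); 8^32 ≡ 100 (mod 214)
8^33 = 8^1 × 8^32 ≡ 158 (mod 214)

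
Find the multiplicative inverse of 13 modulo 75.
52

gcd(13, 75) = 1, so the inverse exists.
Extended Euclidean algorithm on (75, 13):
75 = 5 × 13 + 10  ⟹  10 = (1)·75 + (-5)·13
13 = 1 × 10 + 3  ⟹  3 = (-1)·75 + (6)·13
10 = 3 × 3 + 1  ⟹  1 = (4)·75 + (-23)·13
So (-23)·13 ≡ 1 (mod 75), i.e. 13^(-1) ≡ -23 ≡ 52 (mod 75).
Check: 13 × 52 = 676 ≡ 1 (mod 75)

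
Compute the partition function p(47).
124754

p(n) counts ways to write n as a sum of positive integers (order ignored).
Euler's pentagonal recurrence: p(k) = p(k-1) + p(k-2) - p(k-5) - p(k-7) + p(k-12) + p(k-15) - ... (offsets j(3j∓1)/2, signs ++--, p(0)=1, p(<0)=0).
DP table for k = 0..46: p(0)=1, p(1)=1, p(2)=2, p(3)=3, p(4)=5, p(5)=7, p(6)=11, p(7)=15, p(8)=22, p(9)=30, p(10)=42, p(11)=56, p(12)=77, p(13)=101, p(14)=135, p(15)=176, p(16)=231, p(17)=297, p(18)=385, p(19)=490, p(20)=627, p(21)=792, p(22)=1002, p(23)=1255, p(24)=1575, p(25)=1958, p(26)=2436, p(27)=3010, p(28)=3718, p(29)=4565, p(30)=5604, p(31)=6842, p(32)=8349, p(33)=10143, p(34)=12310, p(35)=14883, p(36)=17977, p(37)=21637, p(38)=26015, p(39)=31185, p(40)=37338, p(41)=44583, p(42)=53174, p(43)=63261, p(44)=75175, p(45)=89134, p(46)=105558.
Final step: p(47) = p(46) + p(45) - p(42) - p(40) + p(35) + p(32) - p(25) - p(21) + p(12) + p(7)
= 105558 + 89134 - 53174 - 37338 + 14883 + 8349 - 1958 - 792 + 77 + 15
= 124754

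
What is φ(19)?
18

19 = 19
φ(n) = n × ∏(1 - 1/p) for each prime p dividing n
φ(19) = 19 × (1 - 1/19) = 18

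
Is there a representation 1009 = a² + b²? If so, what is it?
15² + 28² (a=15, b=28)

Factorization: 1009 = 1009
By Fermat: n is sum of two squares iff every prime p ≡ 3 (mod 4) appears to even power.
All primes ≡ 3 (mod 4) appear to even power.
Search a = 0, 1, 2, … for 1009 - a² a perfect square: first hit at a = 15: 1009 - 225 = 784 = 28².
1009 = 15² + 28² = 225 + 784 ✓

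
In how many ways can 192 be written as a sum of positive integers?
1987276856363

p(n) counts ways to write n as a sum of positive integers (order ignored).
Euler's pentagonal recurrence: p(k) = p(k-1) + p(k-2) - p(k-5) - p(k-7) + p(k-12) + p(k-15) - ... (offsets j(3j∓1)/2, signs ++--, p(0)=1, p(<0)=0).
DP table for k = 0..191: p(0)=1, p(1)=1, p(2)=2, p(3)=3, p(4)=5, p(5)=7, p(6)=11, p(7)=15, p(8)=22, p(9)=30, p(10)=42, p(11)=56, p(12)=77, p(13)=101, p(14)=135, p(15)=176, p(16)=231, p(17)=297, p(18)=385, p(19)=490, p(20)=627, p(21)=792, p(22)=1002, p(23)=1255, p(24)=1575, p(25)=1958, p(26)=2436, p(27)=3010, p(28)=3718, p(29)=4565, p(30)=5604, p(31)=6842, p(32)=8349, p(33)=10143, p(34)=12310, p(35)=14883, p(36)=17977, p(37)=21637, p(38)=26015, p(39)=31185, p(40)=37338, p(41)=44583, p(42)=53174, p(43)=63261, p(44)=75175, p(45)=89134, p(46)=105558, p(47)=124754, p(48)=147273, p(49)=173525, p(50)=204226, p(51)=239943, p(52)=281589, p(53)=329931, p(54)=386155, p(55)=451276, p(56)=526823, p(57)=614154, p(58)=715220, p(59)=831820, p(60)=966467, p(61)=1121505, p(62)=1300156, p(63)=1505499, p(64)=1741630, p(65)=2012558, p(66)=2323520, p(67)=2679689, p(68)=3087735, p(69)=3554345, p(70)=4087968, p(71)=4697205, p(72)=5392783, p(73)=6185689, p(74)=7089500, p(75)=8118264, p(76)=9289091, p(77)=10619863, p(78)=12132164, p(79)=13848650, p(80)=15796476, p(81)=18004327, p(82)=20506255, p(83)=23338469, p(84)=26543660, p(85)=30167357, p(86)=34262962, p(87)=38887673, p(88)=44108109, p(89)=49995925, p(90)=56634173, p(91)=64112359, p(92)=72533807, p(93)=82010177, p(94)=92669720, p(95)=104651419, p(96)=118114304, p(97)=133230930, p(98)=150198136, p(99)=169229875, p(100)=190569292, p(101)=214481126, p(102)=241265379, p(103)=271248950, p(104)=304801365, p(105)=342325709, p(106)=384276336, p(107)=431149389, p(108)=483502844, p(109)=541946240, p(110)=607163746, p(111)=679903203, p(112)=761002156, p(113)=851376628, p(114)=952050665, p(115)=1064144451, p(116)=1188908248, p(117)=1327710076, p(118)=1482074143, p(119)=1653668665, p(120)=1844349560, p(121)=2056148051, p(122)=2291320912, p(123)=2552338241, p(124)=2841940500, p(125)=3163127352, p(126)=3519222692, p(127)=3913864295, p(128)=4351078600, p(129)=4835271870, p(130)=5371315400, p(131)=5964539504, p(132)=6620830889, p(133)=7346629512, p(134)=8149040695, p(135)=9035836076, p(136)=10015581680, p(137)=11097645016, p(138)=12292341831, p(139)=13610949895, p(140)=15065878135, p(141)=16670689208, p(142)=18440293320, p(143)=20390982757, p(144)=22540654445, p(145)=24908858009, p(146)=27517052599, p(147)=30388671978, p(148)=33549419497, p(149)=37027355200, p(150)=40853235313, p(151)=45060624582, p(152)=49686288421, p(153)=54770336324, p(154)=60356673280, p(155)=66493182097, p(156)=73232243759, p(157)=80630964769, p(158)=88751778802, p(159)=97662728555, p(160)=107438159466, p(161)=118159068427, p(162)=129913904637, p(163)=142798995930, p(164)=156919475295, p(165)=172389800255, p(166)=189334822579, p(167)=207890420102, p(168)=228204732751, p(169)=250438925115, p(170)=274768617130, p(171)=301384802048, p(172)=330495499613, p(173)=362326859895, p(174)=397125074750, p(175)=435157697830, p(176)=476715857290, p(177)=522115831195, p(178)=571701605655, p(179)=625846753120, p(180)=684957390936, p(181)=749474411781, p(182)=819876908323, p(183)=896684817527, p(184)=980462880430, p(185)=1071823774337, p(186)=1171432692373, p(187)=1280011042268, p(188)=1398341745571, p(189)=1527273599625, p(190)=1667727404093, p(191)=1820701100652.
Final step: p(192) = p(191) + p(190) - p(187) - p(185) + p(180) + p(177) - p(170) - p(166) + p(157) + p(152) - p(141) - p(135) + p(122) + p(115) - p(100) - p(92) + p(75) + p(66) - p(47) - p(37) + p(16) + p(5)
= 1820701100652 + 1667727404093 - 1280011042268 - 1071823774337 + 684957390936 + 522115831195 - 274768617130 - 189334822579 + 80630964769 + 49686288421 - 16670689208 - 9035836076 + 2291320912 + 1064144451 - 190569292 - 72533807 + 8118264 + 2323520 - 124754 - 21637 + 231 + 7
= 1987276856363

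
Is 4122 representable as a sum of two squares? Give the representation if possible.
39² + 51² (a=39, b=51)

Factorization: 4122 = 2 × 3^2 × 229
By Fermat: n is sum of two squares iff every prime p ≡ 3 (mod 4) appears to even power.
All primes ≡ 3 (mod 4) appear to even power.
Search a = 0, 1, 2, … for 4122 - a² a perfect square: first hit at a = 39: 4122 - 1521 = 2601 = 51².
4122 = 39² + 51² = 1521 + 2601 ✓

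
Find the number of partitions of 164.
156919475295

p(n) counts ways to write n as a sum of positive integers (order ignored).
Euler's pentagonal recurrence: p(k) = p(k-1) + p(k-2) - p(k-5) - p(k-7) + p(k-12) + p(k-15) - ... (offsets j(3j∓1)/2, signs ++--, p(0)=1, p(<0)=0).
DP table for k = 0..163: p(0)=1, p(1)=1, p(2)=2, p(3)=3, p(4)=5, p(5)=7, p(6)=11, p(7)=15, p(8)=22, p(9)=30, p(10)=42, p(11)=56, p(12)=77, p(13)=101, p(14)=135, p(15)=176, p(16)=231, p(17)=297, p(18)=385, p(19)=490, p(20)=627, p(21)=792, p(22)=1002, p(23)=1255, p(24)=1575, p(25)=1958, p(26)=2436, p(27)=3010, p(28)=3718, p(29)=4565, p(30)=5604, p(31)=6842, p(32)=8349, p(33)=10143, p(34)=12310, p(35)=14883, p(36)=17977, p(37)=21637, p(38)=26015, p(39)=31185, p(40)=37338, p(41)=44583, p(42)=53174, p(43)=63261, p(44)=75175, p(45)=89134, p(46)=105558, p(47)=124754, p(48)=147273, p(49)=173525, p(50)=204226, p(51)=239943, p(52)=281589, p(53)=329931, p(54)=386155, p(55)=451276, p(56)=526823, p(57)=614154, p(58)=715220, p(59)=831820, p(60)=966467, p(61)=1121505, p(62)=1300156, p(63)=1505499, p(64)=1741630, p(65)=2012558, p(66)=2323520, p(67)=2679689, p(68)=3087735, p(69)=3554345, p(70)=4087968, p(71)=4697205, p(72)=5392783, p(73)=6185689, p(74)=7089500, p(75)=8118264, p(76)=9289091, p(77)=10619863, p(78)=12132164, p(79)=13848650, p(80)=15796476, p(81)=18004327, p(82)=20506255, p(83)=23338469, p(84)=26543660, p(85)=30167357, p(86)=34262962, p(87)=38887673, p(88)=44108109, p(89)=49995925, p(90)=56634173, p(91)=64112359, p(92)=72533807, p(93)=82010177, p(94)=92669720, p(95)=104651419, p(96)=118114304, p(97)=133230930, p(98)=150198136, p(99)=169229875, p(100)=190569292, p(101)=214481126, p(102)=241265379, p(103)=271248950, p(104)=304801365, p(105)=342325709, p(106)=384276336, p(107)=431149389, p(108)=483502844, p(109)=541946240, p(110)=607163746, p(111)=679903203, p(112)=761002156, p(113)=851376628, p(114)=952050665, p(115)=1064144451, p(116)=1188908248, p(117)=1327710076, p(118)=1482074143, p(119)=1653668665, p(120)=1844349560, p(121)=2056148051, p(122)=2291320912, p(123)=2552338241, p(124)=2841940500, p(125)=3163127352, p(126)=3519222692, p(127)=3913864295, p(128)=4351078600, p(129)=4835271870, p(130)=5371315400, p(131)=5964539504, p(132)=6620830889, p(133)=7346629512, p(134)=8149040695, p(135)=9035836076, p(136)=10015581680, p(137)=11097645016, p(138)=12292341831, p(139)=13610949895, p(140)=15065878135, p(141)=16670689208, p(142)=18440293320, p(143)=20390982757, p(144)=22540654445, p(145)=24908858009, p(146)=27517052599, p(147)=30388671978, p(148)=33549419497, p(149)=37027355200, p(150)=40853235313, p(151)=45060624582, p(152)=49686288421, p(153)=54770336324, p(154)=60356673280, p(155)=66493182097, p(156)=73232243759, p(157)=80630964769, p(158)=88751778802, p(159)=97662728555, p(160)=107438159466, p(161)=118159068427, p(162)=129913904637, p(163)=142798995930.
Final step: p(164) = p(163) + p(162) - p(159) - p(157) + p(152) + p(149) - p(142) - p(138) + p(129) + p(124) - p(113) - p(107) + p(94) + p(87) - p(72) - p(64) + p(47) + p(38) - p(19) - p(9)
= 142798995930 + 129913904637 - 97662728555 - 80630964769 + 49686288421 + 37027355200 - 18440293320 - 12292341831 + 4835271870 + 2841940500 - 851376628 - 431149389 + 92669720 + 38887673 - 5392783 - 1741630 + 124754 + 26015 - 490 - 30
= 156919475295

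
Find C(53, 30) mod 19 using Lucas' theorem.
13

Using Lucas' theorem:
Write n=53 and k=30 in base 19:
n in base 19: [2, 15]
k in base 19: [1, 11]
C(53,30) mod 19 = ∏ C(n_i, k_i) mod 19
Digit binomials (mod 19): C(2,1) = 2; C(15,11) = 1365 ≡ 16
Product: 2 × 16 = 32 ≡ 13 (mod 19)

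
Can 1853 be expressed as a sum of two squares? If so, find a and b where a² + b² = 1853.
2² + 43² (a=2, b=43)

Factorization: 1853 = 17 × 109
By Fermat: n is sum of two squares iff every prime p ≡ 3 (mod 4) appears to even power.
All primes ≡ 3 (mod 4) appear to even power.
Search a = 0, 1, 2, … for 1853 - a² a perfect square: first hit at a = 2: 1853 - 4 = 1849 = 43².
1853 = 2² + 43² = 4 + 1849 ✓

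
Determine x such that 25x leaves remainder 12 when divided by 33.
x ≡ 15 (mod 33)

gcd(25, 33) = 1, which divides 12, so solutions exist.
Find 25^(-1) mod 33 by the extended Euclidean algorithm:
33 = 1 × 25 + 8  ⟹  8 = (1)·33 + (-1)·25
25 = 3 × 8 + 1  ⟹  1 = (-3)·33 + (4)·25
So (4)·25 ≡ 1 (mod 33), i.e. 25^(-1) ≡ 4 (mod 33).
x ≡ 4 × 12 = 48 ≡ 15 (mod 33).
Check: 25 × 15 = 375 ≡ 12 (mod 33).
Unique solution: x ≡ 15 (mod 33)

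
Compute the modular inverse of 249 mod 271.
234

gcd(249, 271) = 1, so the inverse exists.
Extended Euclidean algorithm on (271, 249):
271 = 1 × 249 + 22  ⟹  22 = (1)·271 + (-1)·249
249 = 11 × 22 + 7  ⟹  7 = (-11)·271 + (12)·249
22 = 3 × 7 + 1  ⟹  1 = (34)·271 + (-37)·249
So (-37)·249 ≡ 1 (mod 271), i.e. 249^(-1) ≡ -37 ≡ 234 (mod 271).
Check: 249 × 234 = 58266 ≡ 1 (mod 271)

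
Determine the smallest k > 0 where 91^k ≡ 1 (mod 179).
178

179 is prime, so ord(91) divides φ(179) = 178.
Divisors of 178: 1, 2, 89, 178.
Repeated squaring: 91^1 ≡ 91, 91^2 ≡ 47, 91^4 ≡ 61, 91^8 ≡ 141, 91^16 ≡ 12, 91^32 ≡ 144, 91^64 ≡ 151, 91^128 ≡ 68 (mod 179).
Test 91^d mod 179 for each divisor d in increasing order:
91^1 ≡ 91
91^2 ≡ 47
91^89 = 91^64·91^16·91^8·91^1 ≡ 178
91^178 = 91^128·91^32·91^16·91^2 ≡ 1  ← first divisor giving 1
The order is 178.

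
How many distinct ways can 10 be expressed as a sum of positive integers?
42

p(n) counts ways to write n as a sum of positive integers (order ignored).
Examples: 10; 9 + 1; 8 + 2; 8 + 1 + 1; 7 + 3; ... (42 total)
p(10) = 42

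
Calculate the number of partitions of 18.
385

p(n) counts ways to write n as a sum of positive integers (order ignored).
Euler's pentagonal recurrence: p(k) = p(k-1) + p(k-2) - p(k-5) - p(k-7) + p(k-12) + p(k-15) - ... (offsets j(3j∓1)/2, signs ++--, p(0)=1, p(<0)=0).
DP table for k = 0..17: p(0)=1, p(1)=1, p(2)=2, p(3)=3, p(4)=5, p(5)=7, p(6)=11, p(7)=15, p(8)=22, p(9)=30, p(10)=42, p(11)=56, p(12)=77, p(13)=101, p(14)=135, p(15)=176, p(16)=231, p(17)=297.
Final step: p(18) = p(17) + p(16) - p(13) - p(11) + p(6) + p(3)
= 297 + 231 - 101 - 56 + 11 + 3
= 385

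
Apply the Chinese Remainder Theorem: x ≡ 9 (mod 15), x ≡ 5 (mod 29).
324

Using Chinese Remainder Theorem:
M = 15 × 29 = 435
M1 = 29, M2 = 15
y1 = 29^(-1) mod 15 = 14
y2 = 15^(-1) mod 29 = 2
x = (9×29×14 + 5×15×2) mod 435 = 324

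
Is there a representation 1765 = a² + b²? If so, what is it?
1² + 42² (a=1, b=42)

Factorization: 1765 = 5 × 353
By Fermat: n is sum of two squares iff every prime p ≡ 3 (mod 4) appears to even power.
All primes ≡ 3 (mod 4) appear to even power.
Search a = 0, 1, 2, … for 1765 - a² a perfect square: first hit at a = 1: 1765 - 1 = 1764 = 42².
1765 = 1² + 42² = 1 + 1764 ✓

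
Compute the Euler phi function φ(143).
120

143 = 11 × 13
φ(n) = n × ∏(1 - 1/p) for each prime p dividing n
φ(143) = 143 × (1 - 1/11) × (1 - 1/13) = 120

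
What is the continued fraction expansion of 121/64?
[1; 1, 8, 7]

Euclidean algorithm steps:
121 = 1 × 64 + 57
64 = 1 × 57 + 7
57 = 8 × 7 + 1
7 = 7 × 1 + 0
Continued fraction: [1; 1, 8, 7]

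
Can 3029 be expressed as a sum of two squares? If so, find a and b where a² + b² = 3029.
2² + 55² (a=2, b=55)

Factorization: 3029 = 13 × 233
By Fermat: n is sum of two squares iff every prime p ≡ 3 (mod 4) appears to even power.
All primes ≡ 3 (mod 4) appear to even power.
Search a = 0, 1, 2, … for 3029 - a² a perfect square: first hit at a = 2: 3029 - 4 = 3025 = 55².
3029 = 2² + 55² = 4 + 3025 ✓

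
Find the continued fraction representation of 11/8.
[1; 2, 1, 2]

Euclidean algorithm steps:
11 = 1 × 8 + 3
8 = 2 × 3 + 2
3 = 1 × 2 + 1
2 = 2 × 1 + 0
Continued fraction: [1; 2, 1, 2]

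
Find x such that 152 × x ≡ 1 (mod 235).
218

gcd(152, 235) = 1, so the inverse exists.
Extended Euclidean algorithm on (235, 152):
235 = 1 × 152 + 83  ⟹  83 = (1)·235 + (-1)·152
152 = 1 × 83 + 69  ⟹  69 = (-1)·235 + (2)·152
83 = 1 × 69 + 14  ⟹  14 = (2)·235 + (-3)·152
69 = 4 × 14 + 13  ⟹  13 = (-9)·235 + (14)·152
14 = 1 × 13 + 1  ⟹  1 = (11)·235 + (-17)·152
So (-17)·152 ≡ 1 (mod 235), i.e. 152^(-1) ≡ -17 ≡ 218 (mod 235).
Check: 152 × 218 = 33136 ≡ 1 (mod 235)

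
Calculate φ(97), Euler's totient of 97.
96

97 = 97
φ(n) = n × ∏(1 - 1/p) for each prime p dividing n
φ(97) = 97 × (1 - 1/97) = 96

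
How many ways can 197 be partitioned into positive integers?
3068829878530

p(n) counts ways to write n as a sum of positive integers (order ignored).
Euler's pentagonal recurrence: p(k) = p(k-1) + p(k-2) - p(k-5) - p(k-7) + p(k-12) + p(k-15) - ... (offsets j(3j∓1)/2, signs ++--, p(0)=1, p(<0)=0).
DP table for k = 0..196: p(0)=1, p(1)=1, p(2)=2, p(3)=3, p(4)=5, p(5)=7, p(6)=11, p(7)=15, p(8)=22, p(9)=30, p(10)=42, p(11)=56, p(12)=77, p(13)=101, p(14)=135, p(15)=176, p(16)=231, p(17)=297, p(18)=385, p(19)=490, p(20)=627, p(21)=792, p(22)=1002, p(23)=1255, p(24)=1575, p(25)=1958, p(26)=2436, p(27)=3010, p(28)=3718, p(29)=4565, p(30)=5604, p(31)=6842, p(32)=8349, p(33)=10143, p(34)=12310, p(35)=14883, p(36)=17977, p(37)=21637, p(38)=26015, p(39)=31185, p(40)=37338, p(41)=44583, p(42)=53174, p(43)=63261, p(44)=75175, p(45)=89134, p(46)=105558, p(47)=124754, p(48)=147273, p(49)=173525, p(50)=204226, p(51)=239943, p(52)=281589, p(53)=329931, p(54)=386155, p(55)=451276, p(56)=526823, p(57)=614154, p(58)=715220, p(59)=831820, p(60)=966467, p(61)=1121505, p(62)=1300156, p(63)=1505499, p(64)=1741630, p(65)=2012558, p(66)=2323520, p(67)=2679689, p(68)=3087735, p(69)=3554345, p(70)=4087968, p(71)=4697205, p(72)=5392783, p(73)=6185689, p(74)=7089500, p(75)=8118264, p(76)=9289091, p(77)=10619863, p(78)=12132164, p(79)=13848650, p(80)=15796476, p(81)=18004327, p(82)=20506255, p(83)=23338469, p(84)=26543660, p(85)=30167357, p(86)=34262962, p(87)=38887673, p(88)=44108109, p(89)=49995925, p(90)=56634173, p(91)=64112359, p(92)=72533807, p(93)=82010177, p(94)=92669720, p(95)=104651419, p(96)=118114304, p(97)=133230930, p(98)=150198136, p(99)=169229875, p(100)=190569292, p(101)=214481126, p(102)=241265379, p(103)=271248950, p(104)=304801365, p(105)=342325709, p(106)=384276336, p(107)=431149389, p(108)=483502844, p(109)=541946240, p(110)=607163746, p(111)=679903203, p(112)=761002156, p(113)=851376628, p(114)=952050665, p(115)=1064144451, p(116)=1188908248, p(117)=1327710076, p(118)=1482074143, p(119)=1653668665, p(120)=1844349560, p(121)=2056148051, p(122)=2291320912, p(123)=2552338241, p(124)=2841940500, p(125)=3163127352, p(126)=3519222692, p(127)=3913864295, p(128)=4351078600, p(129)=4835271870, p(130)=5371315400, p(131)=5964539504, p(132)=6620830889, p(133)=7346629512, p(134)=8149040695, p(135)=9035836076, p(136)=10015581680, p(137)=11097645016, p(138)=12292341831, p(139)=13610949895, p(140)=15065878135, p(141)=16670689208, p(142)=18440293320, p(143)=20390982757, p(144)=22540654445, p(145)=24908858009, p(146)=27517052599, p(147)=30388671978, p(148)=33549419497, p(149)=37027355200, p(150)=40853235313, p(151)=45060624582, p(152)=49686288421, p(153)=54770336324, p(154)=60356673280, p(155)=66493182097, p(156)=73232243759, p(157)=80630964769, p(158)=88751778802, p(159)=97662728555, p(160)=107438159466, p(161)=118159068427, p(162)=129913904637, p(163)=142798995930, p(164)=156919475295, p(165)=172389800255, p(166)=189334822579, p(167)=207890420102, p(168)=228204732751, p(169)=250438925115, p(170)=274768617130, p(171)=301384802048, p(172)=330495499613, p(173)=362326859895, p(174)=397125074750, p(175)=435157697830, p(176)=476715857290, p(177)=522115831195, p(178)=571701605655, p(179)=625846753120, p(180)=684957390936, p(181)=749474411781, p(182)=819876908323, p(183)=896684817527, p(184)=980462880430, p(185)=1071823774337, p(186)=1171432692373, p(187)=1280011042268, p(188)=1398341745571, p(189)=1527273599625, p(190)=1667727404093, p(191)=1820701100652, p(192)=1987276856363, p(193)=2168627105469, p(194)=2366022741845, p(195)=2580840212973, p(196)=2814570987591.
Final step: p(197) = p(196) + p(195) - p(192) - p(190) + p(185) + p(182) - p(175) - p(171) + p(162) + p(157) - p(146) - p(140) + p(127) + p(120) - p(105) - p(97) + p(80) + p(71) - p(52) - p(42) + p(21) + p(10)
= 2814570987591 + 2580840212973 - 1987276856363 - 1667727404093 + 1071823774337 + 819876908323 - 435157697830 - 301384802048 + 129913904637 + 80630964769 - 27517052599 - 15065878135 + 3913864295 + 1844349560 - 342325709 - 133230930 + 15796476 + 4697205 - 281589 - 53174 + 792 + 42
= 3068829878530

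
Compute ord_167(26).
166

167 is prime, so ord(26) divides φ(167) = 166.
Divisors of 166: 1, 2, 83, 166.
Repeated squaring: 26^1 ≡ 26, 26^2 ≡ 8, 26^4 ≡ 64, 26^8 ≡ 88, 26^16 ≡ 62, 26^32 ≡ 3, 26^64 ≡ 9, 26^128 ≡ 81 (mod 167).
Test 26^d mod 167 for each divisor d in increasing order:
26^1 ≡ 26
26^2 ≡ 8
26^83 = 26^64·26^16·26^2·26^1 ≡ 166
26^166 = 26^128·26^32·26^4·26^2 ≡ 1  ← first divisor giving 1
The order is 166.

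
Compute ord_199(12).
66

199 is prime, so ord(12) divides φ(199) = 198.
Divisors of 198: 1, 2, 3, 6, 9, 11, 18, 22, 33, 66, 99, 198.
Repeated squaring: 12^1 ≡ 12, 12^2 ≡ 144, 12^4 ≡ 40, 12^8 ≡ 8, 12^16 ≡ 64, 12^32 ≡ 116, 12^64 ≡ 123, 12^128 ≡ 5 (mod 199).
Test 12^d mod 199 for each divisor d in increasing order:
12^1 ≡ 12
12^2 ≡ 144
12^3 = 12^2·12^1 ≡ 136
12^6 = 12^4·12^2 ≡ 188
12^9 = 12^8·12^1 ≡ 96
12^11 = 12^8·12^2·12^1 ≡ 93
12^18 = 12^16·12^2 ≡ 62
12^22 = 12^16·12^4·12^2 ≡ 92
12^33 = 12^32·12^1 ≡ 198
12^66 = 12^64·12^2 ≡ 1  ← first divisor giving 1
The order is 66.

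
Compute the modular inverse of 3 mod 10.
7

gcd(3, 10) = 1, so the inverse exists.
Extended Euclidean algorithm on (10, 3):
10 = 3 × 3 + 1  ⟹  1 = (1)·10 + (-3)·3
So (-3)·3 ≡ 1 (mod 10), i.e. 3^(-1) ≡ -3 ≡ 7 (mod 10).
Check: 3 × 7 = 21 ≡ 1 (mod 10)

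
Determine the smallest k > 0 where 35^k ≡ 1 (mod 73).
36

73 is prime, so ord(35) divides φ(73) = 72.
Divisors of 72: 1, 2, 3, 4, 6, 8, 9, 12, 18, 24, 36, 72.
Repeated squaring: 35^1 ≡ 35, 35^2 ≡ 57, 35^4 ≡ 37, 35^8 ≡ 55, 35^16 ≡ 32, 35^32 ≡ 2, 35^64 ≡ 4 (mod 73).
Test 35^d mod 73 for each divisor d in increasing order:
35^1 ≡ 35
35^2 ≡ 57
35^3 = 35^2·35^1 ≡ 24
35^4 ≡ 37
35^6 = 35^4·35^2 ≡ 65
35^8 ≡ 55
35^9 = 35^8·35^1 ≡ 27
35^12 = 35^8·35^4 ≡ 64
35^18 = 35^16·35^2 ≡ 72
35^24 = 35^16·35^8 ≡ 8
35^36 = 35^32·35^4 ≡ 1  ← first divisor giving 1
The order is 36.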